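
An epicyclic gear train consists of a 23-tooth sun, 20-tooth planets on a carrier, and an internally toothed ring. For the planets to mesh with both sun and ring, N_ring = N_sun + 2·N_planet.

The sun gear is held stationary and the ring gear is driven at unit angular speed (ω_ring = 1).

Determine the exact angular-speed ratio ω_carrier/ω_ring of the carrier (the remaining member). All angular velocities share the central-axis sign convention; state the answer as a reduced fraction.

N_ring = 23 + 2·20 = 63
23(ω_s−ω_c) = −63(ω_r−ω_c),  ω_s=0, ω_r=1
23(0−ω_c) = −63(1−ω_c)  ⇒  86ω_c = 63  ⇒  ω_c = 63/86
ω_c/ω_r = 63/86

63/86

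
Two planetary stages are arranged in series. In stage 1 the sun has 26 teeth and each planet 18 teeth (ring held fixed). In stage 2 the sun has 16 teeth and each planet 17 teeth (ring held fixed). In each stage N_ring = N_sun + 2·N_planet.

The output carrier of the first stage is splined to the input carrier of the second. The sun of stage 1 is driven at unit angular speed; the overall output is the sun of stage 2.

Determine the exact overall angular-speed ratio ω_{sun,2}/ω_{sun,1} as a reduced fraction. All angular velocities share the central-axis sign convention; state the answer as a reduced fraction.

39/32

Stage 1: N_ring = 26 + 2·18 = 62
Stage 1: 26(ω_s−ω_c) = −62(ω_r−ω_c),  ω_r=0, ω_s=1
Stage 1: 26(1−ω_c) = −62(0−ω_c)  ⇒  88ω_c = 26  ⇒  ω_c = 13/44
  ⇒ ω_c¹/ω_s¹ = 13/44
Stage 2: N_ring = 16 + 2·17 = 50
Stage 2: 16(ω_s−ω_c) = −50(ω_r−ω_c),  ω_r=0, ω_c=1
Stage 2: ω_s = 1 − (50/16)(0−1) = 33/8
  ⇒ ω_s²/ω_c² = 33/8
Coupling ω_c² = ω_c¹ ⇒ overall = 13/44 × 33/8 = 39/32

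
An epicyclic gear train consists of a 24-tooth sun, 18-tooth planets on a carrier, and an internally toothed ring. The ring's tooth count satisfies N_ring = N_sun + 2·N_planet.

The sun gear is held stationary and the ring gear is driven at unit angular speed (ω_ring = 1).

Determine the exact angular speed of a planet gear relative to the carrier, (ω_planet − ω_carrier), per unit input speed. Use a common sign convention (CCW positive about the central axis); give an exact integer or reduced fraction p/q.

20/21

N_ring = 24 + 2·18 = 60
24(ω_s−ω_c) = −60(ω_r−ω_c),  ω_s=0, ω_r=1
24(0−ω_c) = −60(1−ω_c)  ⇒  84ω_c = 60  ⇒  ω_c = 5/7
sun–planet: 24·(0−5/7) = −18·(ω_p−ω_c)  ⇒  ω_p−ω_c = −(24/18)·(-5/7) = 20/21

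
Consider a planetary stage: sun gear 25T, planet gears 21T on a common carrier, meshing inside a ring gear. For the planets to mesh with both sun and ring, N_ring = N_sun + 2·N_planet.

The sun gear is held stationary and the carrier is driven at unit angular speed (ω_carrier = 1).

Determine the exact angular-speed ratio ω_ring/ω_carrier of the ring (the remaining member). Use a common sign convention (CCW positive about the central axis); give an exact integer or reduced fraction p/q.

92/67

N_ring = 25 + 2·21 = 67
25(ω_s−ω_c) = −67(ω_r−ω_c),  ω_s=0, ω_c=1
ω_r = 1 − (25/67)(0−1) = 92/67
ω_r/ω_c = 92/67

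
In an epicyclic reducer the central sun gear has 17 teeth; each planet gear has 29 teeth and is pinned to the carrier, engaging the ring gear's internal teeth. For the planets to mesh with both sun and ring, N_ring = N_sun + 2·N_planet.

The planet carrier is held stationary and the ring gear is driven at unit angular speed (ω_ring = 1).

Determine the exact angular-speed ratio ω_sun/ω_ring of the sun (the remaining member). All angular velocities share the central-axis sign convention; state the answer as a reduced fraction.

N_ring = 17 + 2·29 = 75
17(ω_s−ω_c) = −75(ω_r−ω_c),  ω_c=0, ω_r=1
ω_s = 0 − (75/17)(1−0) = -75/17
ω_s/ω_r = -75/17

-75/17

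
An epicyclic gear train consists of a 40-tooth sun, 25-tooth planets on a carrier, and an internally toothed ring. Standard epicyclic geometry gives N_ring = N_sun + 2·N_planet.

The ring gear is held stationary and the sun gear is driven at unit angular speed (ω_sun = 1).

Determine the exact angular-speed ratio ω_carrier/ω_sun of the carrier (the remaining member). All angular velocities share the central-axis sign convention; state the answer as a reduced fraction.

4/13

N_ring = 40 + 2·25 = 90
40(ω_s−ω_c) = −90(ω_r−ω_c),  ω_r=0, ω_s=1
40(1−ω_c) = −90(0−ω_c)  ⇒  130ω_c = 40  ⇒  ω_c = 4/13
ω_c/ω_s = 4/13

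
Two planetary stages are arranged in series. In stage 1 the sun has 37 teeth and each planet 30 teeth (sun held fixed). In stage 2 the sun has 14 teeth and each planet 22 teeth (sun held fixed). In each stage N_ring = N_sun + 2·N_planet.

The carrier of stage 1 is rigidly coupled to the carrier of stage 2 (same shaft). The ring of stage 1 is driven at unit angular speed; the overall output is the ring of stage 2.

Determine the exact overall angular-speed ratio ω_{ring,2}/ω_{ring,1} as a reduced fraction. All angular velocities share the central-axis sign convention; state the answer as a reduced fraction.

Stage 1: N_ring = 37 + 2·30 = 97
Stage 1: 37(ω_s−ω_c) = −97(ω_r−ω_c),  ω_s=0, ω_r=1
Stage 1: 37(0−ω_c) = −97(1−ω_c)  ⇒  134ω_c = 97  ⇒  ω_c = 97/134
  ⇒ ω_c¹/ω_r¹ = 97/134
Stage 2: N_ring = 14 + 2·22 = 58
Stage 2: 14(ω_s−ω_c) = −58(ω_r−ω_c),  ω_s=0, ω_c=1
Stage 2: ω_r = 1 − (14/58)(0−1) = 36/29
  ⇒ ω_r²/ω_c² = 36/29
Coupling ω_c² = ω_c¹ ⇒ overall = 97/134 × 36/29 = 1746/1943

1746/1943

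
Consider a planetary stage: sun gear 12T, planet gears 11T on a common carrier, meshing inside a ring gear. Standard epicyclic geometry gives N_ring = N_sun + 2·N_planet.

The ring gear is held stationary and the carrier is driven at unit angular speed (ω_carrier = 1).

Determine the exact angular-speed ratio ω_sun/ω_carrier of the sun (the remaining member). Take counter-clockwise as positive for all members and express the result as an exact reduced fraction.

N_ring = 12 + 2·11 = 34
12(ω_s−ω_c) = −34(ω_r−ω_c),  ω_r=0, ω_c=1
ω_s = 1 − (34/12)(0−1) = 23/6
ω_s/ω_c = 23/6

23/6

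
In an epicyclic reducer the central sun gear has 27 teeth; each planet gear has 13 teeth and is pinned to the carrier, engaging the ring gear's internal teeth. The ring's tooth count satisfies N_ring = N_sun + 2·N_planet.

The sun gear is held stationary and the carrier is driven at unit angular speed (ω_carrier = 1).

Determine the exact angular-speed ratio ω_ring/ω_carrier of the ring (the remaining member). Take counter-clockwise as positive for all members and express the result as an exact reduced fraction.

N_ring = 27 + 2·13 = 53
27(ω_s−ω_c) = −53(ω_r−ω_c),  ω_s=0, ω_c=1
ω_r = 1 − (27/53)(0−1) = 80/53
ω_r/ω_c = 80/53

80/53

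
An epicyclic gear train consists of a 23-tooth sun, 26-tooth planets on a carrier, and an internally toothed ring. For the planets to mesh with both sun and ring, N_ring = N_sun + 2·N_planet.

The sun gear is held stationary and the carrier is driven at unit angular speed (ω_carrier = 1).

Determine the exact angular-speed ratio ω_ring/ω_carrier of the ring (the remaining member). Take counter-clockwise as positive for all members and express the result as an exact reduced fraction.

N_ring = 23 + 2·26 = 75
23(ω_s−ω_c) = −75(ω_r−ω_c),  ω_s=0, ω_c=1
ω_r = 1 − (23/75)(0−1) = 98/75
ω_r/ω_c = 98/75

98/75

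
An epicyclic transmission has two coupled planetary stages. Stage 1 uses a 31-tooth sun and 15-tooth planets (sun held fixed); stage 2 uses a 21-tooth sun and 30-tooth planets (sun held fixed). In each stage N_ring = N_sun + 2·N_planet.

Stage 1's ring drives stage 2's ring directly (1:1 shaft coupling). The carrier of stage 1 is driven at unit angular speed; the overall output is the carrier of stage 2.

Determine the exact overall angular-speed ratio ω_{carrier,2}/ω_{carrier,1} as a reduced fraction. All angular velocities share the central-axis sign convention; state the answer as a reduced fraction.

1242/1037

Stage 1: N_ring = 31 + 2·15 = 61
Stage 1: 31(ω_s−ω_c) = −61(ω_r−ω_c),  ω_s=0, ω_c=1
Stage 1: ω_r = 1 − (31/61)(0−1) = 92/61
  ⇒ ω_r¹/ω_c¹ = 92/61
Stage 2: N_ring = 21 + 2·30 = 81
Stage 2: 21(ω_s−ω_c) = −81(ω_r−ω_c),  ω_s=0, ω_r=1
Stage 2: 21(0−ω_c) = −81(1−ω_c)  ⇒  102ω_c = 81  ⇒  ω_c = 27/34
  ⇒ ω_c²/ω_r² = 27/34
Coupling ω_r² = ω_r¹ ⇒ overall = 92/61 × 27/34 = 1242/1037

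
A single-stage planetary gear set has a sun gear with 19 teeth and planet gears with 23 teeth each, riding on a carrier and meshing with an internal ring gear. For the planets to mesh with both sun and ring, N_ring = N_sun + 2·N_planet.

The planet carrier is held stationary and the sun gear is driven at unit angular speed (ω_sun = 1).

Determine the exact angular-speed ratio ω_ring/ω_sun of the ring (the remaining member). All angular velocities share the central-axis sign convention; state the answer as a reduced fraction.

N_ring = 19 + 2·23 = 65
19(ω_s−ω_c) = −65(ω_r−ω_c),  ω_c=0, ω_s=1
ω_r = 0 − (19/65)(1−0) = -19/65
ω_r/ω_s = -19/65

-19/65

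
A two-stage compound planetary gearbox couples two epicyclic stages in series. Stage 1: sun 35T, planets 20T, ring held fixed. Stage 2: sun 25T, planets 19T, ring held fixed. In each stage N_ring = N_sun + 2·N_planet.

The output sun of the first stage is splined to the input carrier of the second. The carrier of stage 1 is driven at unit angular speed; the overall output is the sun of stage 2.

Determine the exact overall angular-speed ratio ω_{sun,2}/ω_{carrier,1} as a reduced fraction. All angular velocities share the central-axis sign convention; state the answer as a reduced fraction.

Stage 1: N_ring = 35 + 2·20 = 75
Stage 1: 35(ω_s−ω_c) = −75(ω_r−ω_c),  ω_r=0, ω_c=1
Stage 1: ω_s = 1 − (75/35)(0−1) = 22/7
  ⇒ ω_s¹/ω_c¹ = 22/7
Stage 2: N_ring = 25 + 2·19 = 63
Stage 2: 25(ω_s−ω_c) = −63(ω_r−ω_c),  ω_r=0, ω_c=1
Stage 2: ω_s = 1 − (63/25)(0−1) = 88/25
  ⇒ ω_s²/ω_c² = 88/25
Coupling ω_c² = ω_s¹ ⇒ overall = 22/7 × 88/25 = 1936/175

1936/175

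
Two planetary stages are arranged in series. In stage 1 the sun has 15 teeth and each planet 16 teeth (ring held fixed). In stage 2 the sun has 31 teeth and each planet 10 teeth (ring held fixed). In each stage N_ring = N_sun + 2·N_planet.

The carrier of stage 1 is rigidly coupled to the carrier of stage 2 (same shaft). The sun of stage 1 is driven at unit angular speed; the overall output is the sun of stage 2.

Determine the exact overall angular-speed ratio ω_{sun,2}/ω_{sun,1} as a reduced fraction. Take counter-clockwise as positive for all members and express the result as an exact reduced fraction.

615/961

Stage 1: N_ring = 15 + 2·16 = 47
Stage 1: 15(ω_s−ω_c) = −47(ω_r−ω_c),  ω_r=0, ω_s=1
Stage 1: 15(1−ω_c) = −47(0−ω_c)  ⇒  62ω_c = 15  ⇒  ω_c = 15/62
  ⇒ ω_c¹/ω_s¹ = 15/62
Stage 2: N_ring = 31 + 2·10 = 51
Stage 2: 31(ω_s−ω_c) = −51(ω_r−ω_c),  ω_r=0, ω_c=1
Stage 2: ω_s = 1 − (51/31)(0−1) = 82/31
  ⇒ ω_s²/ω_c² = 82/31
Coupling ω_c² = ω_c¹ ⇒ overall = 15/62 × 82/31 = 615/961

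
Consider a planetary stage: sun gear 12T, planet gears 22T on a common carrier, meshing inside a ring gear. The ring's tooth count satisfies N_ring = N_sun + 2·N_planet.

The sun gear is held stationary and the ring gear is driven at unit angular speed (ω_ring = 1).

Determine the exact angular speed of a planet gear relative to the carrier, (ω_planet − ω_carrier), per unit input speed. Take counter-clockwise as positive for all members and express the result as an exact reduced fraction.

84/187

N_ring = 12 + 2·22 = 56
12(ω_s−ω_c) = −56(ω_r−ω_c),  ω_s=0, ω_r=1
12(0−ω_c) = −56(1−ω_c)  ⇒  68ω_c = 56  ⇒  ω_c = 14/17
sun–planet: 12·(0−14/17) = −22·(ω_p−ω_c)  ⇒  ω_p−ω_c = −(12/22)·(-14/17) = 84/187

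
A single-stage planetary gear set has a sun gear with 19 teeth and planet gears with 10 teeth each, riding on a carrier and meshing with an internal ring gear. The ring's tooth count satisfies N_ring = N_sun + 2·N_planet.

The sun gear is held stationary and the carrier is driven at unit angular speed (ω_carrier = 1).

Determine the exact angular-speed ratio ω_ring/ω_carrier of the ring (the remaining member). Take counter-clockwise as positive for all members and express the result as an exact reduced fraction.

58/39

N_ring = 19 + 2·10 = 39
19(ω_s−ω_c) = −39(ω_r−ω_c),  ω_s=0, ω_c=1
ω_r = 1 − (19/39)(0−1) = 58/39
ω_r/ω_c = 58/39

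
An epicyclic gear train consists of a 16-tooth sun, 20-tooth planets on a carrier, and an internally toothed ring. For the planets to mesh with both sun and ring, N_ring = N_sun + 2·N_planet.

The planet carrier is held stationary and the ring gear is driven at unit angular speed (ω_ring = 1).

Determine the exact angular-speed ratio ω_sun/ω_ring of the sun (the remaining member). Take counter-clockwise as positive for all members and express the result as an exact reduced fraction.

N_ring = 16 + 2·20 = 56
16(ω_s−ω_c) = −56(ω_r−ω_c),  ω_c=0, ω_r=1
ω_s = 0 − (56/16)(1−0) = -7/2
ω_s/ω_r = -7/2

-7/2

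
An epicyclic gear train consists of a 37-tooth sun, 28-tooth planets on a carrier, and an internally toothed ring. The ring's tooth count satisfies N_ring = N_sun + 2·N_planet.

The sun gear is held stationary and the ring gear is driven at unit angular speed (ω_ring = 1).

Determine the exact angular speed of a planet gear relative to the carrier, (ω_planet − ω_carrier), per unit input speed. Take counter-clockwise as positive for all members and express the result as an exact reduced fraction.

3441/3640

N_ring = 37 + 2·28 = 93
37(ω_s−ω_c) = −93(ω_r−ω_c),  ω_s=0, ω_r=1
37(0−ω_c) = −93(1−ω_c)  ⇒  130ω_c = 93  ⇒  ω_c = 93/130
sun–planet: 37·(0−93/130) = −28·(ω_p−ω_c)  ⇒  ω_p−ω_c = −(37/28)·(-93/130) = 3441/3640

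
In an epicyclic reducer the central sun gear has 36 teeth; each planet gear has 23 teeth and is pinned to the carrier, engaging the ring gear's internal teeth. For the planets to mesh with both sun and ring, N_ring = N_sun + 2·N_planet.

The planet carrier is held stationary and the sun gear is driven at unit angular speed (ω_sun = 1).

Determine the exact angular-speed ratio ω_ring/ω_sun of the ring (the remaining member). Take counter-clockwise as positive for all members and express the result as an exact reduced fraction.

-18/41

N_ring = 36 + 2·23 = 82
36(ω_s−ω_c) = −82(ω_r−ω_c),  ω_c=0, ω_s=1
ω_r = 0 − (36/82)(1−0) = -18/41
ω_r/ω_s = -18/41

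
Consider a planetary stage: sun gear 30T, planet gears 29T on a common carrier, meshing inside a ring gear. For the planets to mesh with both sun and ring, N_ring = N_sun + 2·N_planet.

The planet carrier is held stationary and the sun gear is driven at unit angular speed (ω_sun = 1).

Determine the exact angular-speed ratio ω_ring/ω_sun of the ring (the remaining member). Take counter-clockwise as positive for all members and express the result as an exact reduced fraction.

N_ring = 30 + 2·29 = 88
30(ω_s−ω_c) = −88(ω_r−ω_c),  ω_c=0, ω_s=1
ω_r = 0 − (30/88)(1−0) = -15/44
ω_r/ω_s = -15/44

-15/44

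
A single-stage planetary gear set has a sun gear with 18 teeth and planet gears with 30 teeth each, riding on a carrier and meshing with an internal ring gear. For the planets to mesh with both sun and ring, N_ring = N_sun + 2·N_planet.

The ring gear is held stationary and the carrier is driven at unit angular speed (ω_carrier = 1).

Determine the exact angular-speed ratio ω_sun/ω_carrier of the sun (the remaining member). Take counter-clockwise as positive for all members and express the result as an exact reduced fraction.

16/3

N_ring = 18 + 2·30 = 78
18(ω_s−ω_c) = −78(ω_r−ω_c),  ω_r=0, ω_c=1
ω_s = 1 − (78/18)(0−1) = 16/3
ω_s/ω_c = 16/3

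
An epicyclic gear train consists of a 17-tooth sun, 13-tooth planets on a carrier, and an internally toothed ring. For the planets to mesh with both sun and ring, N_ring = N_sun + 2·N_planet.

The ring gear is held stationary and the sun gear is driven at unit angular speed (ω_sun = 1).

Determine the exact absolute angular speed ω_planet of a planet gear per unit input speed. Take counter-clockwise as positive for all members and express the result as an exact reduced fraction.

N_ring = 17 + 2·13 = 43
17(ω_s−ω_c) = −43(ω_r−ω_c),  ω_r=0, ω_s=1
17(1−ω_c) = −43(0−ω_c)  ⇒  60ω_c = 17  ⇒  ω_c = 17/60
sun–planet: 17·(1−17/60) = −13·(ω_p−ω_c)  ⇒  ω_p−ω_c = −(17/13)·(43/60) = -731/780
ω_p = 17/60 − 731/780 = -17/26

-17/26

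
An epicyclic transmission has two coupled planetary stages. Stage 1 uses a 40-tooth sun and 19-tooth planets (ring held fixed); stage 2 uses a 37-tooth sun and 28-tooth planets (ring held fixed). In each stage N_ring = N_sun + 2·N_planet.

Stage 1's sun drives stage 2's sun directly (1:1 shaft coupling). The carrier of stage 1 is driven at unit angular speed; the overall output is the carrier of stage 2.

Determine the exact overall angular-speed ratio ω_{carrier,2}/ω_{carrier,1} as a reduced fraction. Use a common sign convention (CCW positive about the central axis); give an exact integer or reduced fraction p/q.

Stage 1: N_ring = 40 + 2·19 = 78
Stage 1: 40(ω_s−ω_c) = −78(ω_r−ω_c),  ω_r=0, ω_c=1
Stage 1: ω_s = 1 − (78/40)(0−1) = 59/20
  ⇒ ω_s¹/ω_c¹ = 59/20
Stage 2: N_ring = 37 + 2·28 = 93
Stage 2: 37(ω_s−ω_c) = −93(ω_r−ω_c),  ω_r=0, ω_s=1
Stage 2: 37(1−ω_c) = −93(0−ω_c)  ⇒  130ω_c = 37  ⇒  ω_c = 37/130
  ⇒ ω_c²/ω_s² = 37/130
Coupling ω_s² = ω_s¹ ⇒ overall = 59/20 × 37/130 = 2183/2600

2183/2600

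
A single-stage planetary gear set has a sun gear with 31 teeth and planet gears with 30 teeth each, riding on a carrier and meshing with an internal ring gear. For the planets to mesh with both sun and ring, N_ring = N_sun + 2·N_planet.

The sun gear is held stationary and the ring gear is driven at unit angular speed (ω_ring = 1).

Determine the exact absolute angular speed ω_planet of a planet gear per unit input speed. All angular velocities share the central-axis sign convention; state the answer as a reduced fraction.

N_ring = 31 + 2·30 = 91
31(ω_s−ω_c) = −91(ω_r−ω_c),  ω_s=0, ω_r=1
31(0−ω_c) = −91(1−ω_c)  ⇒  122ω_c = 91  ⇒  ω_c = 91/122
sun–planet: 31·(0−91/122) = −30·(ω_p−ω_c)  ⇒  ω_p−ω_c = −(31/30)·(-91/122) = 2821/3660
ω_p = 91/122 + 2821/3660 = 91/60

91/60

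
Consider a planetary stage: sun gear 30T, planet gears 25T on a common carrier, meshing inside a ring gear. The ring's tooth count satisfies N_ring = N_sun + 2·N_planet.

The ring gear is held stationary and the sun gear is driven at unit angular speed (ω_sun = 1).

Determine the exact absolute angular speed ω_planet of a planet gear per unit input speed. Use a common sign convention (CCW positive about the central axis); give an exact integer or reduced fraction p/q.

-3/5

N_ring = 30 + 2·25 = 80
30(ω_s−ω_c) = −80(ω_r−ω_c),  ω_r=0, ω_s=1
30(1−ω_c) = −80(0−ω_c)  ⇒  110ω_c = 30  ⇒  ω_c = 3/11
sun–planet: 30·(1−3/11) = −25·(ω_p−ω_c)  ⇒  ω_p−ω_c = −(30/25)·(8/11) = -48/55
ω_p = 3/11 − 48/55 = -3/5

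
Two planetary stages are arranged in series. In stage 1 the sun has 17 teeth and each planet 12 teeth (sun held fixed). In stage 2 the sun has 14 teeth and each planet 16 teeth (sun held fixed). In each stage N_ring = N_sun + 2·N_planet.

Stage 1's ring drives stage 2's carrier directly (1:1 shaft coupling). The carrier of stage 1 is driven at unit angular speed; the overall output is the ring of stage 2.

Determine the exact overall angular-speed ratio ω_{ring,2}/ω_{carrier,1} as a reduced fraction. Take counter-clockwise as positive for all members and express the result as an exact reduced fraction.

1740/943

Stage 1: N_ring = 17 + 2·12 = 41
Stage 1: 17(ω_s−ω_c) = −41(ω_r−ω_c),  ω_s=0, ω_c=1
Stage 1: ω_r = 1 − (17/41)(0−1) = 58/41
  ⇒ ω_r¹/ω_c¹ = 58/41
Stage 2: N_ring = 14 + 2·16 = 46
Stage 2: 14(ω_s−ω_c) = −46(ω_r−ω_c),  ω_s=0, ω_c=1
Stage 2: ω_r = 1 − (14/46)(0−1) = 30/23
  ⇒ ω_r²/ω_c² = 30/23
Coupling ω_c² = ω_r¹ ⇒ overall = 58/41 × 30/23 = 1740/943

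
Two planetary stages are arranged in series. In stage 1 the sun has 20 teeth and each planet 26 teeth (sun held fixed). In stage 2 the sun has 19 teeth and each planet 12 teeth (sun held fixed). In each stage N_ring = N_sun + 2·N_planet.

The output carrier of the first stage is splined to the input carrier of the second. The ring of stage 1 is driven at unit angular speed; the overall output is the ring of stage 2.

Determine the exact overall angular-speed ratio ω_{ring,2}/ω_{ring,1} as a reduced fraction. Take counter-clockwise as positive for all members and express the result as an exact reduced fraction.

Stage 1: N_ring = 20 + 2·26 = 72
Stage 1: 20(ω_s−ω_c) = −72(ω_r−ω_c),  ω_s=0, ω_r=1
Stage 1: 20(0−ω_c) = −72(1−ω_c)  ⇒  92ω_c = 72  ⇒  ω_c = 18/23
  ⇒ ω_c¹/ω_r¹ = 18/23
Stage 2: N_ring = 19 + 2·12 = 43
Stage 2: 19(ω_s−ω_c) = −43(ω_r−ω_c),  ω_s=0, ω_c=1
Stage 2: ω_r = 1 − (19/43)(0−1) = 62/43
  ⇒ ω_r²/ω_c² = 62/43
Coupling ω_c² = ω_c¹ ⇒ overall = 18/23 × 62/43 = 1116/989

1116/989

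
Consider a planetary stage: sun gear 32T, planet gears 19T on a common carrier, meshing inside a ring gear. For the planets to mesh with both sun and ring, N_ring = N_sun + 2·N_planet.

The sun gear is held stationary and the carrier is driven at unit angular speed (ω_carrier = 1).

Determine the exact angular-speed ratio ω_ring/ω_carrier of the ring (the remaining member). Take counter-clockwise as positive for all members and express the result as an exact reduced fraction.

51/35

N_ring = 32 + 2·19 = 70
32(ω_s−ω_c) = −70(ω_r−ω_c),  ω_s=0, ω_c=1
ω_r = 1 − (32/70)(0−1) = 51/35
ω_r/ω_c = 51/35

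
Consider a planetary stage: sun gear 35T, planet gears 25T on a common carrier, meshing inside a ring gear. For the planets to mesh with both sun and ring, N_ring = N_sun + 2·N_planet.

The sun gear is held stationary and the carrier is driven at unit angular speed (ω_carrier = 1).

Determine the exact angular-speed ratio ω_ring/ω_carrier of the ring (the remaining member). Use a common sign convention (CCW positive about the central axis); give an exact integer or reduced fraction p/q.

24/17

N_ring = 35 + 2·25 = 85
35(ω_s−ω_c) = −85(ω_r−ω_c),  ω_s=0, ω_c=1
ω_r = 1 − (35/85)(0−1) = 24/17
ω_r/ω_c = 24/17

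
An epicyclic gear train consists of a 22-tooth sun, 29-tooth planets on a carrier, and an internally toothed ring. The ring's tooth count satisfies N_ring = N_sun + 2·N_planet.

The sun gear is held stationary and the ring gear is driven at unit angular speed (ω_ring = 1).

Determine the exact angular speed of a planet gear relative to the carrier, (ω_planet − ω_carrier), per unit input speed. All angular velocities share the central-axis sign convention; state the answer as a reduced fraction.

880/1479

N_ring = 22 + 2·29 = 80
22(ω_s−ω_c) = −80(ω_r−ω_c),  ω_s=0, ω_r=1
22(0−ω_c) = −80(1−ω_c)  ⇒  102ω_c = 80  ⇒  ω_c = 40/51
sun–planet: 22·(0−40/51) = −29·(ω_p−ω_c)  ⇒  ω_p−ω_c = −(22/29)·(-40/51) = 880/1479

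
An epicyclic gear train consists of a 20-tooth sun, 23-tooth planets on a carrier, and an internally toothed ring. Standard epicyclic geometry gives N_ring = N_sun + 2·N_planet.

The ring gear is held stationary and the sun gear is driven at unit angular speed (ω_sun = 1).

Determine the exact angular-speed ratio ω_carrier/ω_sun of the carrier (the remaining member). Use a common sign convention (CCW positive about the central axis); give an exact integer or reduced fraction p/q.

N_ring = 20 + 2·23 = 66
20(ω_s−ω_c) = −66(ω_r−ω_c),  ω_r=0, ω_s=1
20(1−ω_c) = −66(0−ω_c)  ⇒  86ω_c = 20  ⇒  ω_c = 10/43
ω_c/ω_s = 10/43

10/43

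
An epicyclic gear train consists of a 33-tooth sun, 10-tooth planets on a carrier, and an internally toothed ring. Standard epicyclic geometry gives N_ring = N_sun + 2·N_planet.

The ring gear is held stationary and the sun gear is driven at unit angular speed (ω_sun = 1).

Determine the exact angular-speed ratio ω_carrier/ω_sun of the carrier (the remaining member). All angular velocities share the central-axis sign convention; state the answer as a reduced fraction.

N_ring = 33 + 2·10 = 53
33(ω_s−ω_c) = −53(ω_r−ω_c),  ω_r=0, ω_s=1
33(1−ω_c) = −53(0−ω_c)  ⇒  86ω_c = 33  ⇒  ω_c = 33/86
ω_c/ω_s = 33/86

33/86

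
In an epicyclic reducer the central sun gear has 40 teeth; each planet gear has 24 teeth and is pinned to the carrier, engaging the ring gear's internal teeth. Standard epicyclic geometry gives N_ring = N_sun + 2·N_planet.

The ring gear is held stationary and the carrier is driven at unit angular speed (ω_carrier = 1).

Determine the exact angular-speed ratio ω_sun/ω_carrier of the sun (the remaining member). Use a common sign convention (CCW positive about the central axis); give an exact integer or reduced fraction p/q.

16/5

N_ring = 40 + 2·24 = 88
40(ω_s−ω_c) = −88(ω_r−ω_c),  ω_r=0, ω_c=1
ω_s = 1 − (88/40)(0−1) = 16/5
ω_s/ω_c = 16/5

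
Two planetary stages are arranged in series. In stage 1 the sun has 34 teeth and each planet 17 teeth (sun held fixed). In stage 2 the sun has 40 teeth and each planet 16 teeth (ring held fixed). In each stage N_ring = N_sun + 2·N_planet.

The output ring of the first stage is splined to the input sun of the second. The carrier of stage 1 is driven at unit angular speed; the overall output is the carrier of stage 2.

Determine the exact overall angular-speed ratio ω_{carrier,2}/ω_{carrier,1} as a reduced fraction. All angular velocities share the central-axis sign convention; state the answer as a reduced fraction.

15/28

Stage 1: N_ring = 34 + 2·17 = 68
Stage 1: 34(ω_s−ω_c) = −68(ω_r−ω_c),  ω_s=0, ω_c=1
Stage 1: ω_r = 1 − (34/68)(0−1) = 3/2
  ⇒ ω_r¹/ω_c¹ = 3/2
Stage 2: N_ring = 40 + 2·16 = 72
Stage 2: 40(ω_s−ω_c) = −72(ω_r−ω_c),  ω_r=0, ω_s=1
Stage 2: 40(1−ω_c) = −72(0−ω_c)  ⇒  112ω_c = 40  ⇒  ω_c = 5/14
  ⇒ ω_c²/ω_s² = 5/14
Coupling ω_s² = ω_r¹ ⇒ overall = 3/2 × 5/14 = 15/28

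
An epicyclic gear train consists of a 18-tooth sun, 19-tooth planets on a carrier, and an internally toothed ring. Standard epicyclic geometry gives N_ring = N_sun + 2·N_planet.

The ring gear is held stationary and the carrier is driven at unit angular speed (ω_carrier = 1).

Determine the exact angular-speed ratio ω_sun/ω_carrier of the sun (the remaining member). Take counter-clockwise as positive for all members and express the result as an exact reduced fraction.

N_ring = 18 + 2·19 = 56
18(ω_s−ω_c) = −56(ω_r−ω_c),  ω_r=0, ω_c=1
ω_s = 1 − (56/18)(0−1) = 37/9
ω_s/ω_c = 37/9

37/9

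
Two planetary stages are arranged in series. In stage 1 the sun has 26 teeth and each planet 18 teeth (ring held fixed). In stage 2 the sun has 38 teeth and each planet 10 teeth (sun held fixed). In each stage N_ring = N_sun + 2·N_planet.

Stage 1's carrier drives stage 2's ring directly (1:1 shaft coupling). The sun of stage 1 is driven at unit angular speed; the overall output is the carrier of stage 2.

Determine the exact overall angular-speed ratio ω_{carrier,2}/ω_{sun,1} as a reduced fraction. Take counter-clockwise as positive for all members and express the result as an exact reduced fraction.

Stage 1: N_ring = 26 + 2·18 = 62
Stage 1: 26(ω_s−ω_c) = −62(ω_r−ω_c),  ω_r=0, ω_s=1
Stage 1: 26(1−ω_c) = −62(0−ω_c)  ⇒  88ω_c = 26  ⇒  ω_c = 13/44
  ⇒ ω_c¹/ω_s¹ = 13/44
Stage 2: N_ring = 38 + 2·10 = 58
Stage 2: 38(ω_s−ω_c) = −58(ω_r−ω_c),  ω_s=0, ω_r=1
Stage 2: 38(0−ω_c) = −58(1−ω_c)  ⇒  96ω_c = 58  ⇒  ω_c = 29/48
  ⇒ ω_c²/ω_r² = 29/48
Coupling ω_r² = ω_c¹ ⇒ overall = 13/44 × 29/48 = 377/2112

377/2112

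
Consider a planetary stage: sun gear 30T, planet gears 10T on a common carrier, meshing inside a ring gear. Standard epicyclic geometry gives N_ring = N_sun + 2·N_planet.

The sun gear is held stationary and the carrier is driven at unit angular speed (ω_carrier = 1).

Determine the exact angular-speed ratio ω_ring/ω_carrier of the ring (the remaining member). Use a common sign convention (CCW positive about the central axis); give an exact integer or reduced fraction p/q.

8/5

N_ring = 30 + 2·10 = 50
30(ω_s−ω_c) = −50(ω_r−ω_c),  ω_s=0, ω_c=1
ω_r = 1 − (30/50)(0−1) = 8/5
ω_r/ω_c = 8/5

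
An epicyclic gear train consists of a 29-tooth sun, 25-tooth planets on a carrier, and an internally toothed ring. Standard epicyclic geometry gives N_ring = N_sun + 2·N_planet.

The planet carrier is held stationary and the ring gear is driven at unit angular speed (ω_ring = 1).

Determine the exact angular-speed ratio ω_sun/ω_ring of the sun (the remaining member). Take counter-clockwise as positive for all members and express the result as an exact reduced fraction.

-79/29

N_ring = 29 + 2·25 = 79
29(ω_s−ω_c) = −79(ω_r−ω_c),  ω_c=0, ω_r=1
ω_s = 0 − (79/29)(1−0) = -79/29
ω_s/ω_r = -79/29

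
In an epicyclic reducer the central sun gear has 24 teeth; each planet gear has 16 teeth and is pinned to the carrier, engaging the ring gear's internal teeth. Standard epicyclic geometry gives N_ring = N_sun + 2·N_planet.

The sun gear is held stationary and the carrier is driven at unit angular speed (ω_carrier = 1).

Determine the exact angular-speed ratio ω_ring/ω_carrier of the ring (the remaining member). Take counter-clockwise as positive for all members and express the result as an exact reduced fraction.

N_ring = 24 + 2·16 = 56
24(ω_s−ω_c) = −56(ω_r−ω_c),  ω_s=0, ω_c=1
ω_r = 1 − (24/56)(0−1) = 10/7
ω_r/ω_c = 10/7

10/7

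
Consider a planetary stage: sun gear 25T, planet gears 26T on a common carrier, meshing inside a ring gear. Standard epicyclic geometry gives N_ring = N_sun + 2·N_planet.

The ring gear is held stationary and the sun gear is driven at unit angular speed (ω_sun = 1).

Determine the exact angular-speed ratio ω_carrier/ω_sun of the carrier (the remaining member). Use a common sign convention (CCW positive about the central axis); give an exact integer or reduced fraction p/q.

25/102

N_ring = 25 + 2·26 = 77
25(ω_s−ω_c) = −77(ω_r−ω_c),  ω_r=0, ω_s=1
25(1−ω_c) = −77(0−ω_c)  ⇒  102ω_c = 25  ⇒  ω_c = 25/102
ω_c/ω_s = 25/102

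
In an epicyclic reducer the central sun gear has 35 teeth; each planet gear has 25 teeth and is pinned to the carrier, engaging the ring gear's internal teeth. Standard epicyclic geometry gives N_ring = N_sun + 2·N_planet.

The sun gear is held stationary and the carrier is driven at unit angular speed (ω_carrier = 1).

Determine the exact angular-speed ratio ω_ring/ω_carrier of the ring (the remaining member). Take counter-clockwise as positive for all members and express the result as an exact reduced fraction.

24/17

N_ring = 35 + 2·25 = 85
35(ω_s−ω_c) = −85(ω_r−ω_c),  ω_s=0, ω_c=1
ω_r = 1 − (35/85)(0−1) = 24/17
ω_r/ω_c = 24/17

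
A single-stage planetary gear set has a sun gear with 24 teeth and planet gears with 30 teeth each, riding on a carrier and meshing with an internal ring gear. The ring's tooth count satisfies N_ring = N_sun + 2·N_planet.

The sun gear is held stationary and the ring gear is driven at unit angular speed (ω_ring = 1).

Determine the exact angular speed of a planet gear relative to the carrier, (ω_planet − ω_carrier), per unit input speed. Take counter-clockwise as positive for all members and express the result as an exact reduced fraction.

28/45

N_ring = 24 + 2·30 = 84
24(ω_s−ω_c) = −84(ω_r−ω_c),  ω_s=0, ω_r=1
24(0−ω_c) = −84(1−ω_c)  ⇒  108ω_c = 84  ⇒  ω_c = 7/9
sun–planet: 24·(0−7/9) = −30·(ω_p−ω_c)  ⇒  ω_p−ω_c = −(24/30)·(-7/9) = 28/45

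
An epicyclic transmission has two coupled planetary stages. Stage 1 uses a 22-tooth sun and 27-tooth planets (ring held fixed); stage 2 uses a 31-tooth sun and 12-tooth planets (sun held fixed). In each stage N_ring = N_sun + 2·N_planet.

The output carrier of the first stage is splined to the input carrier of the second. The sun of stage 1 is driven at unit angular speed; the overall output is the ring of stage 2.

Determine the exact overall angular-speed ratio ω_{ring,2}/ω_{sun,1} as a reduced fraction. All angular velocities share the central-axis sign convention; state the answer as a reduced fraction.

Stage 1: N_ring = 22 + 2·27 = 76
Stage 1: 22(ω_s−ω_c) = −76(ω_r−ω_c),  ω_r=0, ω_s=1
Stage 1: 22(1−ω_c) = −76(0−ω_c)  ⇒  98ω_c = 22  ⇒  ω_c = 11/49
  ⇒ ω_c¹/ω_s¹ = 11/49
Stage 2: N_ring = 31 + 2·12 = 55
Stage 2: 31(ω_s−ω_c) = −55(ω_r−ω_c),  ω_s=0, ω_c=1
Stage 2: ω_r = 1 − (31/55)(0−1) = 86/55
  ⇒ ω_r²/ω_c² = 86/55
Coupling ω_c² = ω_c¹ ⇒ overall = 11/49 × 86/55 = 86/245

86/245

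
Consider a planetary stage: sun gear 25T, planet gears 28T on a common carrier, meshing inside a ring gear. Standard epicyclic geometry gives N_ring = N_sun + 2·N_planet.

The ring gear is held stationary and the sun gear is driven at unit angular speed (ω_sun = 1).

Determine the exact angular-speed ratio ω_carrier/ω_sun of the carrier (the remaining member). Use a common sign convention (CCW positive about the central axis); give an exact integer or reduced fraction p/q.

N_ring = 25 + 2·28 = 81
25(ω_s−ω_c) = −81(ω_r−ω_c),  ω_r=0, ω_s=1
25(1−ω_c) = −81(0−ω_c)  ⇒  106ω_c = 25  ⇒  ω_c = 25/106
ω_c/ω_s = 25/106

25/106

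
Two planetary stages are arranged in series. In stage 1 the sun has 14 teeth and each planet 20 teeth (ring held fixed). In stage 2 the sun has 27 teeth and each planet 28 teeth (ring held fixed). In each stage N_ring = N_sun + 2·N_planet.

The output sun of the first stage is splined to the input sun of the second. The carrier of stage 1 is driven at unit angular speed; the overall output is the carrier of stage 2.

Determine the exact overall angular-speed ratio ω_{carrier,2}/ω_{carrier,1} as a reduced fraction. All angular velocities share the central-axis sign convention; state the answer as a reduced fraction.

459/385

Stage 1: N_ring = 14 + 2·20 = 54
Stage 1: 14(ω_s−ω_c) = −54(ω_r−ω_c),  ω_r=0, ω_c=1
Stage 1: ω_s = 1 − (54/14)(0−1) = 34/7
  ⇒ ω_s¹/ω_c¹ = 34/7
Stage 2: N_ring = 27 + 2·28 = 83
Stage 2: 27(ω_s−ω_c) = −83(ω_r−ω_c),  ω_r=0, ω_s=1
Stage 2: 27(1−ω_c) = −83(0−ω_c)  ⇒  110ω_c = 27  ⇒  ω_c = 27/110
  ⇒ ω_c²/ω_s² = 27/110
Coupling ω_s² = ω_s¹ ⇒ overall = 34/7 × 27/110 = 459/385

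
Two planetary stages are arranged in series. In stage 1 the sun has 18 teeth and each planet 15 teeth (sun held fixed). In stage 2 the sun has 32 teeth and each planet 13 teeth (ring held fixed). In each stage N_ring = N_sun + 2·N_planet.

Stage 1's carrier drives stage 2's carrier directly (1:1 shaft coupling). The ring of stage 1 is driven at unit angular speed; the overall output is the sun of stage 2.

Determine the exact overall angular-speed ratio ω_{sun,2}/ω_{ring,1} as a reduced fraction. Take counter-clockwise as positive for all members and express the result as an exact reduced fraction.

45/22

Stage 1: N_ring = 18 + 2·15 = 48
Stage 1: 18(ω_s−ω_c) = −48(ω_r−ω_c),  ω_s=0, ω_r=1
Stage 1: 18(0−ω_c) = −48(1−ω_c)  ⇒  66ω_c = 48  ⇒  ω_c = 8/11
  ⇒ ω_c¹/ω_r¹ = 8/11
Stage 2: N_ring = 32 + 2·13 = 58
Stage 2: 32(ω_s−ω_c) = −58(ω_r−ω_c),  ω_r=0, ω_c=1
Stage 2: ω_s = 1 − (58/32)(0−1) = 45/16
  ⇒ ω_s²/ω_c² = 45/16
Coupling ω_c² = ω_c¹ ⇒ overall = 8/11 × 45/16 = 45/22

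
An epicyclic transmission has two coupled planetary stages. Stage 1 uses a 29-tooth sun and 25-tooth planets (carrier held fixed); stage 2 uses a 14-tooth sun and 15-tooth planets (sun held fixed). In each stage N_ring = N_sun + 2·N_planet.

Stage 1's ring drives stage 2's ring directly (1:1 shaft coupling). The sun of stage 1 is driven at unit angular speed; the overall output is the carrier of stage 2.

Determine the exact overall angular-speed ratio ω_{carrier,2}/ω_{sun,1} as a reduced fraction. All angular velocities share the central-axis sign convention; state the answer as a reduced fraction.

-22/79

Stage 1: N_ring = 29 + 2·25 = 79
Stage 1: 29(ω_s−ω_c) = −79(ω_r−ω_c),  ω_c=0, ω_s=1
Stage 1: ω_r = 0 − (29/79)(1−0) = -29/79
  ⇒ ω_r¹/ω_s¹ = -29/79
Stage 2: N_ring = 14 + 2·15 = 44
Stage 2: 14(ω_s−ω_c) = −44(ω_r−ω_c),  ω_s=0, ω_r=1
Stage 2: 14(0−ω_c) = −44(1−ω_c)  ⇒  58ω_c = 44  ⇒  ω_c = 22/29
  ⇒ ω_c²/ω_r² = 22/29
Coupling ω_r² = ω_r¹ ⇒ overall = -29/79 × 22/29 = -22/79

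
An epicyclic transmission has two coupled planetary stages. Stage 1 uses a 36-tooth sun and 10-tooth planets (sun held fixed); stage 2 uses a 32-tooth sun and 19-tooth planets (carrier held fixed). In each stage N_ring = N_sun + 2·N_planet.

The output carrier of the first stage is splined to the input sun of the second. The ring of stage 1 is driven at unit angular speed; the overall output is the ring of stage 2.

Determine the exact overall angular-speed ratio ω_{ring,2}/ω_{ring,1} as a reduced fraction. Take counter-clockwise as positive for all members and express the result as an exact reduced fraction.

Stage 1: N_ring = 36 + 2·10 = 56
Stage 1: 36(ω_s−ω_c) = −56(ω_r−ω_c),  ω_s=0, ω_r=1
Stage 1: 36(0−ω_c) = −56(1−ω_c)  ⇒  92ω_c = 56  ⇒  ω_c = 14/23
  ⇒ ω_c¹/ω_r¹ = 14/23
Stage 2: N_ring = 32 + 2·19 = 70
Stage 2: 32(ω_s−ω_c) = −70(ω_r−ω_c),  ω_c=0, ω_s=1
Stage 2: ω_r = 0 − (32/70)(1−0) = -16/35
  ⇒ ω_r²/ω_s² = -16/35
Coupling ω_s² = ω_c¹ ⇒ overall = 14/23 × -16/35 = -32/115

-32/115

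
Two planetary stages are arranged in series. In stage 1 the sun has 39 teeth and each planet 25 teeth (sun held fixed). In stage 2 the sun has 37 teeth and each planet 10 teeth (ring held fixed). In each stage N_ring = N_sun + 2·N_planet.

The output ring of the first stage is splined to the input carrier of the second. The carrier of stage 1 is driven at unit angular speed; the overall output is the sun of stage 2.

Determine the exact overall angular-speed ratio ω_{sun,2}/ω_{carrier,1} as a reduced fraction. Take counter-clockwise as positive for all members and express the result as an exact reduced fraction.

12032/3293

Stage 1: N_ring = 39 + 2·25 = 89
Stage 1: 39(ω_s−ω_c) = −89(ω_r−ω_c),  ω_s=0, ω_c=1
Stage 1: ω_r = 1 − (39/89)(0−1) = 128/89
  ⇒ ω_r¹/ω_c¹ = 128/89
Stage 2: N_ring = 37 + 2·10 = 57
Stage 2: 37(ω_s−ω_c) = −57(ω_r−ω_c),  ω_r=0, ω_c=1
Stage 2: ω_s = 1 − (57/37)(0−1) = 94/37
  ⇒ ω_s²/ω_c² = 94/37
Coupling ω_c² = ω_r¹ ⇒ overall = 128/89 × 94/37 = 12032/3293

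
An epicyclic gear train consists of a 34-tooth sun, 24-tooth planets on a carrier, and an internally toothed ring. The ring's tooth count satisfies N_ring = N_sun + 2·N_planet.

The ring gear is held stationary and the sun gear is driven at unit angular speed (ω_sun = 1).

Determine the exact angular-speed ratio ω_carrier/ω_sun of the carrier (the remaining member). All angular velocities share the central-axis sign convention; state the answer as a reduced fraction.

N_ring = 34 + 2·24 = 82
34(ω_s−ω_c) = −82(ω_r−ω_c),  ω_r=0, ω_s=1
34(1−ω_c) = −82(0−ω_c)  ⇒  116ω_c = 34  ⇒  ω_c = 17/58
ω_c/ω_s = 17/58

17/58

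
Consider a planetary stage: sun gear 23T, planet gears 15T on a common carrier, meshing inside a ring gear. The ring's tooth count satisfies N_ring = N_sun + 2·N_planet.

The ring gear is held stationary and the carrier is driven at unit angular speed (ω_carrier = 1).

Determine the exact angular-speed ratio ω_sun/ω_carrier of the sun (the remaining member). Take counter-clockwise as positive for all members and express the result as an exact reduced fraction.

N_ring = 23 + 2·15 = 53
23(ω_s−ω_c) = −53(ω_r−ω_c),  ω_r=0, ω_c=1
ω_s = 1 − (53/23)(0−1) = 76/23
ω_s/ω_c = 76/23

76/23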